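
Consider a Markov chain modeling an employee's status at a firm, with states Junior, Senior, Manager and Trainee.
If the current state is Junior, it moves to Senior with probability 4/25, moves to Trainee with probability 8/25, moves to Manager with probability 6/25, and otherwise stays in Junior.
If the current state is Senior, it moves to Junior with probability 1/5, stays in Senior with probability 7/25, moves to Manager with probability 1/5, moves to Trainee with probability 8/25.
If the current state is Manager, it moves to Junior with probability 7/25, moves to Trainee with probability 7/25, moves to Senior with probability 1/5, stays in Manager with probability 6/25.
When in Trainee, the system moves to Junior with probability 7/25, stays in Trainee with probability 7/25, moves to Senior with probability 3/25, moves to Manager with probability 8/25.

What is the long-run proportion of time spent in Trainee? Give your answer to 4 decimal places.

Let the stationary distribution be π with π = πP and π_1 + π_2 + π_3 + π_4 = 1.
π_1 = 0.28·π_1 + 0.2·π_2 + 0.28·π_3 + 0.28·π_4
π_2 = 0.16·π_1 + 0.28·π_2 + 0.2·π_3 + 0.12·π_4
π_3 = 0.24·π_1 + 0.2·π_2 + 0.24·π_3 + 0.32·π_4
Solving with the normalization constraint gives π = (0.2656, 0.1799, 0.2566, 0.2978).
So the stationary probability of Trainee is 0.2978.

0.2978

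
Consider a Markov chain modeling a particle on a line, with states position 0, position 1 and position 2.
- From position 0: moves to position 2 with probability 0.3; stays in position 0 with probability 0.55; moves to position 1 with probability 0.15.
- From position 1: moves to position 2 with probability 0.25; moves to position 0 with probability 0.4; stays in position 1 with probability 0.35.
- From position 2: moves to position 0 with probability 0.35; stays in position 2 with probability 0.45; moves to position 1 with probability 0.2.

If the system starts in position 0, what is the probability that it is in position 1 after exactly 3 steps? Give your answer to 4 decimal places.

Propagate the distribution vector 3 steps from position 0.
After 0 steps: (1.0000, 0.0000, 0.0000)
After 1 step: (0.5500, 0.1500, 0.3000)
After 2 steps: (0.4675, 0.1950, 0.3375)
After 3 steps: (0.4533, 0.2059, 0.3409)
P(in position 1 after 3 steps) = 0.2059

0.2059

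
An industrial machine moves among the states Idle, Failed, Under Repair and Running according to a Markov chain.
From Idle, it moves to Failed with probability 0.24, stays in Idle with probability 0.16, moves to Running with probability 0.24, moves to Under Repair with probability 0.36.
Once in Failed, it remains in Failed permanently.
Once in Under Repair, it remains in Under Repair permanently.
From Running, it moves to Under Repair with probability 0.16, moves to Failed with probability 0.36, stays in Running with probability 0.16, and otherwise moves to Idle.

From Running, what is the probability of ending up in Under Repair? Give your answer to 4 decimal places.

Let h(s) be the probability of absorption at Under Repair starting from transient state s. Then h(Under Repair) = 1 and h(Failed) = 0. By first-step analysis:
h(Idle) = 0.16·h(Idle) + 0.24·0 + 0.36·1 + 0.24·h(Running)
h(Running) = 0.32·h(Idle) + 0.36·0 + 0.16·1 + 0.16·h(Running)
Solving: h(Idle) = 0.5420, h(Running) = 0.3969.
Starting from Running, the probability is 0.3969.

0.3969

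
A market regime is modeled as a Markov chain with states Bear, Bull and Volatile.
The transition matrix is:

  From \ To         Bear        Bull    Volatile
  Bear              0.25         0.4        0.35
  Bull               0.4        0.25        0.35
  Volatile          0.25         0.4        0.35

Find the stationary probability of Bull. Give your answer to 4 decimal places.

0.3478

Let the stationary distribution be π with π = πP and π_1 + π_2 + π_3 = 1.
π_1 = 0.25·π_1 + 0.4·π_2 + 0.25·π_3
π_2 = 0.4·π_1 + 0.25·π_2 + 0.4·π_3
Solving with the normalization constraint gives π = (0.3022, 0.3478, 0.3500).
So the stationary probability of Bull is 0.3478.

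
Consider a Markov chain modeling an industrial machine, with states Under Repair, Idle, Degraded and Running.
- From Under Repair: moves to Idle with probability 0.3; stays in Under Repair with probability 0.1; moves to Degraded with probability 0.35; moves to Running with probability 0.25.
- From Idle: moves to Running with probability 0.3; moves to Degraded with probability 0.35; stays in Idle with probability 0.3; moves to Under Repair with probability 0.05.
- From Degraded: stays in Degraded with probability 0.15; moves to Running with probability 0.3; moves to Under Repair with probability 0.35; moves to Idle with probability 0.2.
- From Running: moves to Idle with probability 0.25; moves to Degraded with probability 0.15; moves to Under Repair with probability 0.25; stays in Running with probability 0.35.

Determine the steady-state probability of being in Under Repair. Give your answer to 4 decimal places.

0.1930

Let the stationary distribution be π with π = πP and π_1 + π_2 + π_3 + π_4 = 1.
π_1 = 0.1·π_1 + 0.05·π_2 + 0.35·π_3 + 0.25·π_4
π_2 = 0.3·π_1 + 0.3·π_2 + 0.2·π_3 + 0.25·π_4
π_3 = 0.35·π_1 + 0.35·π_2 + 0.15·π_3 + 0.15·π_4
Solving with the normalization constraint gives π = (0.1930, 0.2606, 0.2407, 0.3056).
So the stationary probability of Under Repair is 0.1930.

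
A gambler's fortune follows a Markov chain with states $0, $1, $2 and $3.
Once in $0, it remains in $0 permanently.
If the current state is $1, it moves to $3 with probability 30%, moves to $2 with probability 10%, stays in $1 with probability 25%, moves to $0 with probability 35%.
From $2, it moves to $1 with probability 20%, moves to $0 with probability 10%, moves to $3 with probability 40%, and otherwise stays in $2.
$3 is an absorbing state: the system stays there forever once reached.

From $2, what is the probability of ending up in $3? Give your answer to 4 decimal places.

Let h(s) be the probability of absorption at $3 starting from transient state s. Then h($3) = 1 and h($0) = 0. By first-step analysis:
h($1) = 0.35·0 + 0.25·h($1) + 0.1·h($2) + 0.3·1
h($2) = 0.1·0 + 0.2·h($1) + 0.3·h($2) + 0.4·1
Solving: h($1) = 0.4950, h($2) = 0.7129.
Starting from $2, the probability is 0.7129.

0.7129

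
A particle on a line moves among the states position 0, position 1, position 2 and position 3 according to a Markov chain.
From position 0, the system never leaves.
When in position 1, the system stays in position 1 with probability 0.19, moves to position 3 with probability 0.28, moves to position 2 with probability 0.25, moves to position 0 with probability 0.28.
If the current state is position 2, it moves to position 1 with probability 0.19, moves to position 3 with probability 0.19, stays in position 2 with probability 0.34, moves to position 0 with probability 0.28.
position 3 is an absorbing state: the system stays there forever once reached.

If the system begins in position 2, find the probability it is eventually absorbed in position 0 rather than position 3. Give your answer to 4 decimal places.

0.5748

Let h(s) be the probability of absorption at position 0 starting from transient state s. Then h(position 0) = 1 and h(position 3) = 0. By first-step analysis:
h(position 1) = 0.28·1 + 0.19·h(position 1) + 0.25·h(position 2) + 0.28·0
h(position 2) = 0.28·1 + 0.19·h(position 1) + 0.34·h(position 2) + 0.19·0
Solving: h(position 1) = 0.5231, h(position 2) = 0.5748.
Starting from position 2, the probability is 0.5748.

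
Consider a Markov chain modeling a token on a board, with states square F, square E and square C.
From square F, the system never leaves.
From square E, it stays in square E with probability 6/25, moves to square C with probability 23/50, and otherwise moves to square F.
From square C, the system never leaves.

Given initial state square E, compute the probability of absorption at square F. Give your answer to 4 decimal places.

Let h(s) be the probability of absorption at square F starting from transient state s. Then h(square F) = 1 and h(square C) = 0. By first-step analysis:
h(square E) = 0.3·1 + 0.24·h(square E) + 0.46·0
Solving: h(square E) = 0.3947.
Starting from square E, the probability is 0.3947.

0.3947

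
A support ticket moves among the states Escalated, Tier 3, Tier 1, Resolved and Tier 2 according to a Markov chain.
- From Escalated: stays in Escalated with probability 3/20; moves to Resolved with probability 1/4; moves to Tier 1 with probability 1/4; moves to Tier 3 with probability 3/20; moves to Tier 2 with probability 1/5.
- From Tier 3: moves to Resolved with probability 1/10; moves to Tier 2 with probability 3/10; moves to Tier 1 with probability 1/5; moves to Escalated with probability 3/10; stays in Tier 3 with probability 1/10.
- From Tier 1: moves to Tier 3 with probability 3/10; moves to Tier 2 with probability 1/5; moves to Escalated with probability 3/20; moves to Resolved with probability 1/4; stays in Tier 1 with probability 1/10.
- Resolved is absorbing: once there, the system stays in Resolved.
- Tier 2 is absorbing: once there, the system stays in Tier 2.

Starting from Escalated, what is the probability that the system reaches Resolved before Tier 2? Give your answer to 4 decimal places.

0.5077

Let h(s) be the probability of absorption at Resolved starting from transient state s. Then h(Resolved) = 1 and h(Tier 2) = 0. By first-step analysis:
h(Escalated) = 0.15·h(Escalated) + 0.15·h(Tier 3) + 0.25·h(Tier 1) + 0.25·1 + 0.2·0
h(Tier 3) = 0.3·h(Escalated) + 0.1·h(Tier 3) + 0.2·h(Tier 1) + 0.1·1 + 0.3·0
h(Tier 1) = 0.15·h(Escalated) + 0.3·h(Tier 3) + 0.1·h(Tier 1) + 0.25·1 + 0.2·0
Solving: h(Escalated) = 0.5077, h(Tier 3) = 0.3897, h(Tier 1) = 0.4923.
Starting from Escalated, the probability is 0.5077.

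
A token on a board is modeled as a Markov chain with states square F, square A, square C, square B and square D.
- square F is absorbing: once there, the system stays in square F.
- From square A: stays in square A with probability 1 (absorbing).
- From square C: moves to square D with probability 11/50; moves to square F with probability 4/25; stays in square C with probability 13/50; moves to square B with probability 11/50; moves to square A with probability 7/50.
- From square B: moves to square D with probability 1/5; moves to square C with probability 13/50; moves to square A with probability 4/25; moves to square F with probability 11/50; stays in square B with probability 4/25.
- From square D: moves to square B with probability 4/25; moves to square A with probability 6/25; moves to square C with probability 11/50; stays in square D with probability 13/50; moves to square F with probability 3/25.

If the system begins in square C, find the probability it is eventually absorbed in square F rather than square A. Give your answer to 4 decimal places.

Let h(s) be the probability of absorption at square F starting from transient state s. Then h(square F) = 1 and h(square A) = 0. By first-step analysis:
h(square C) = 0.16·1 + 0.14·0 + 0.26·h(square C) + 0.22·h(square B) + 0.22·h(square D)
h(square B) = 0.22·1 + 0.16·0 + 0.26·h(square C) + 0.16·h(square B) + 0.2·h(square D)
h(square D) = 0.12·1 + 0.24·0 + 0.22·h(square C) + 0.16·h(square B) + 0.26·h(square D)
Solving: h(square C) = 0.4943, h(square B) = 0.5150, h(square D) = 0.4205.
Starting from square C, the probability is 0.4943.

0.4943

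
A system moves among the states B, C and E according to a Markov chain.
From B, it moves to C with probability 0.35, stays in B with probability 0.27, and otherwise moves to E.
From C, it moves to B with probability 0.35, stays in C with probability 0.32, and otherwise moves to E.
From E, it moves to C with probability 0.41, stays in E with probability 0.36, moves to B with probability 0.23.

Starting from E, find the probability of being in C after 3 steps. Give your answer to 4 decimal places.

Propagate the distribution vector 3 steps from E.
After 0 steps: (0.0000, 0.0000, 1.0000)
After 1 step: (0.2300, 0.4100, 0.3600)
After 2 steps: (0.2884, 0.3593, 0.3523)
After 3 steps: (0.2847, 0.3604, 0.3550)
P(in C after 3 steps) = 0.3604

0.3604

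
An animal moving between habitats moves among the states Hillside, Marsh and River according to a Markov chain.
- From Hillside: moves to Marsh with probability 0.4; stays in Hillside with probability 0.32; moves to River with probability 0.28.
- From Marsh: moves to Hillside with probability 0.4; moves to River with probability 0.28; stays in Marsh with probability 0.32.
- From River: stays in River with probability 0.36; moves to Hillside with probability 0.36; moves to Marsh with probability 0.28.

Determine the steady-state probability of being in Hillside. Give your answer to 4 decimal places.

0.3591

Let the stationary distribution be π with π = πP and π_1 + π_2 + π_3 = 1.
π_1 = 0.32·π_1 + 0.4·π_2 + 0.36·π_3
π_2 = 0.4·π_1 + 0.32·π_2 + 0.28·π_3
Solving with the normalization constraint gives π = (0.3591, 0.3366, 0.3043).
So the stationary probability of Hillside is 0.3591.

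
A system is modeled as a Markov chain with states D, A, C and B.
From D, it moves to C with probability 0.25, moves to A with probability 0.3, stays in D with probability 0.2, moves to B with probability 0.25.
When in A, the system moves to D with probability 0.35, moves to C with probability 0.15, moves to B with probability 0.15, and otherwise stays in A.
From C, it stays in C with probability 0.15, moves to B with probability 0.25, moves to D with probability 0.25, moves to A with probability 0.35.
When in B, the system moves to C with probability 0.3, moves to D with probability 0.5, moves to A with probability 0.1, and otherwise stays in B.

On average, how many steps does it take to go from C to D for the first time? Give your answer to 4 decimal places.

Let t(s) be the expected number of steps to first reach D from state s, with t(D) = 0. Conditioning on the first step:
t(A) = 1 + 0.35·t(A) + 0.15·t(C) + 0.15·t(B)
t(C) = 1 + 0.35·t(A) + 0.15·t(C) + 0.25·t(B)
t(B) = 1 + 0.1·t(A) + 0.3·t(C) + 0.1·t(B)
Solving: t(A) = 2.8049, t(C) = 3.0488, t(B) = 2.4390.
Expected steps from C to D: 3.0488.

3.0488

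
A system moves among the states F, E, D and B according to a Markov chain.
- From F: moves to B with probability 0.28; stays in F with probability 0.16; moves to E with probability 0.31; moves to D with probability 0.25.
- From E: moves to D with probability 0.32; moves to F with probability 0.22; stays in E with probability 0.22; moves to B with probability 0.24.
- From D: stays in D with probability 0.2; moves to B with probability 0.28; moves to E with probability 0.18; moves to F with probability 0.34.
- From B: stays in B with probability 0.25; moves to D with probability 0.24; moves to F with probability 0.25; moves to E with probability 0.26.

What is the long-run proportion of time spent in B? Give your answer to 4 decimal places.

0.2624

Let the stationary distribution be π with π = πP and π_1 + π_2 + π_3 + π_4 = 1.
π_1 = 0.16·π_1 + 0.22·π_2 + 0.34·π_3 + 0.25·π_4
π_2 = 0.31·π_1 + 0.22·π_2 + 0.18·π_3 + 0.26·π_4
π_3 = 0.25·π_1 + 0.32·π_2 + 0.2·π_3 + 0.24·π_4
Solving with the normalization constraint gives π = (0.2435, 0.2423, 0.2518, 0.2624).
So the stationary probability of B is 0.2624.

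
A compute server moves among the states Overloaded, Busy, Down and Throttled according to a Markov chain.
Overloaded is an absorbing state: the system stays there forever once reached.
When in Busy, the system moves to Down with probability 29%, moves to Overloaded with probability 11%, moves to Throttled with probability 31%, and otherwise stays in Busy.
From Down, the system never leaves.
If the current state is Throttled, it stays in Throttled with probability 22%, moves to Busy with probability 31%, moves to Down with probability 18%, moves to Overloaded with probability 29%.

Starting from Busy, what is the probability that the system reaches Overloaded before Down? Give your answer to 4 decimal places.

0.3839

Let h(s) be the probability of absorption at Overloaded starting from transient state s. Then h(Overloaded) = 1 and h(Down) = 0. By first-step analysis:
h(Busy) = 0.11·1 + 0.29·h(Busy) + 0.29·0 + 0.31·h(Throttled)
h(Throttled) = 0.29·1 + 0.31·h(Busy) + 0.18·0 + 0.22·h(Throttled)
Solving: h(Busy) = 0.3839, h(Throttled) = 0.5244.
Starting from Busy, the probability is 0.3839.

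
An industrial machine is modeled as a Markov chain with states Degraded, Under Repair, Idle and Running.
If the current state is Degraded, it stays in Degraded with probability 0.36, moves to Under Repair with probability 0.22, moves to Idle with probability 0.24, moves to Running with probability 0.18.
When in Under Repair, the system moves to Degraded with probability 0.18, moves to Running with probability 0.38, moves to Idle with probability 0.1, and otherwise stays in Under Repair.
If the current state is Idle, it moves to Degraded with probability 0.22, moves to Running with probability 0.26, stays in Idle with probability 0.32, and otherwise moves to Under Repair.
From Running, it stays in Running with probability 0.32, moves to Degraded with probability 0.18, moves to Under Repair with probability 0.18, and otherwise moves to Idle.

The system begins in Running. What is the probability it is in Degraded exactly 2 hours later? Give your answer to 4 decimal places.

Propagate the distribution vector 2 hours from Running.
After 0 hours: (0.0000, 0.0000, 0.0000, 1.0000)
After 1 hour: (0.1800, 0.1800, 0.3200, 0.3200)
After 2 hours: (0.2252, 0.2224, 0.2660, 0.2864)
P(in Degraded after 2 hours) = 0.2252

0.2252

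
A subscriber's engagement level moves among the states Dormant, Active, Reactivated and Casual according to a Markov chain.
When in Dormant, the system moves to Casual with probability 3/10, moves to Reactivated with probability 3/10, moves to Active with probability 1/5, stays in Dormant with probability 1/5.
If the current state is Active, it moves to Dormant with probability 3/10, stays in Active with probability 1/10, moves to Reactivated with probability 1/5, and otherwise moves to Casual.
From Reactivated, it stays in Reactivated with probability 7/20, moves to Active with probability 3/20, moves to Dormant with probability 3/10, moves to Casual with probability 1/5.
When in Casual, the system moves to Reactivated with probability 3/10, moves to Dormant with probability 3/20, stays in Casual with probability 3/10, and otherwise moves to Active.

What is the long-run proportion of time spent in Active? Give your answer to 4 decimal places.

0.1814

Let the stationary distribution be π with π = πP and π_1 + π_2 + π_3 + π_4 = 1.
π_1 = 0.2·π_1 + 0.3·π_2 + 0.3·π_3 + 0.15·π_4
π_2 = 0.2·π_1 + 0.1·π_2 + 0.15·π_3 + 0.25·π_4
π_3 = 0.3·π_1 + 0.2·π_2 + 0.35·π_3 + 0.3·π_4
Solving with the normalization constraint gives π = (0.2334, 0.1814, 0.2967, 0.2885).
So the stationary probability of Active is 0.1814.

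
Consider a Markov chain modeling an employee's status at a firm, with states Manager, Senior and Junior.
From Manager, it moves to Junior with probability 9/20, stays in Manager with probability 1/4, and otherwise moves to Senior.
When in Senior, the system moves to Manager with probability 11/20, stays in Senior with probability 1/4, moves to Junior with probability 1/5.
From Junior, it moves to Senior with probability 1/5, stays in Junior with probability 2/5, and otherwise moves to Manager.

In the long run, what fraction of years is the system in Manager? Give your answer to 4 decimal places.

0.3805

Let the stationary distribution be π with π = πP and π_1 + π_2 + π_3 = 1.
π_1 = 0.25·π_1 + 0.55·π_2 + 0.4·π_3
π_2 = 0.3·π_1 + 0.25·π_2 + 0.2·π_3
Solving with the normalization constraint gives π = (0.3805, 0.2506, 0.3689).
So the stationary probability of Manager is 0.3805.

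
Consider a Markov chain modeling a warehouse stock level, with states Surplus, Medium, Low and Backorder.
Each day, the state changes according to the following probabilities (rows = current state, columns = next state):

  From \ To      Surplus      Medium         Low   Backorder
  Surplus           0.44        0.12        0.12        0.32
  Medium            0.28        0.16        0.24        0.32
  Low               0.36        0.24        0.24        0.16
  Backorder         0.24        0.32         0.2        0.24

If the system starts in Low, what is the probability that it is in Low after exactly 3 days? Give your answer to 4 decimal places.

0.1872

Propagate the distribution vector 3 days from Low.
After 0 days: (0.0000, 0.0000, 1.0000, 0.0000)
After 1 day: (0.3600, 0.2400, 0.2400, 0.1600)
After 2 days: (0.3504, 0.1904, 0.1904, 0.2688)
After 3 days: (0.3405, 0.2042, 0.1872, 0.2680)
P(in Low after 3 days) = 0.1872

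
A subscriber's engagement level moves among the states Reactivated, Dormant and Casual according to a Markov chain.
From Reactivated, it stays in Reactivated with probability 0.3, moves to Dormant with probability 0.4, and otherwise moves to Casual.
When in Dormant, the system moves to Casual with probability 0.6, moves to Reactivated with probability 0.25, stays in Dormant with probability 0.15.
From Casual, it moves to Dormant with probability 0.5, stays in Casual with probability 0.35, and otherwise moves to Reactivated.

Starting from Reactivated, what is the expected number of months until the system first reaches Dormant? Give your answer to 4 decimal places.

Let t(s) be the expected number of months to first reach Dormant from state s, with t(Dormant) = 0. Conditioning on the first month:
t(Reactivated) = 1 + 0.3·t(Reactivated) + 0.3·t(Casual)
t(Casual) = 1 + 0.15·t(Reactivated) + 0.35·t(Casual)
Solving: t(Reactivated) = 2.3171, t(Casual) = 2.0732.
Expected months from Reactivated to Dormant: 2.3171.

2.3171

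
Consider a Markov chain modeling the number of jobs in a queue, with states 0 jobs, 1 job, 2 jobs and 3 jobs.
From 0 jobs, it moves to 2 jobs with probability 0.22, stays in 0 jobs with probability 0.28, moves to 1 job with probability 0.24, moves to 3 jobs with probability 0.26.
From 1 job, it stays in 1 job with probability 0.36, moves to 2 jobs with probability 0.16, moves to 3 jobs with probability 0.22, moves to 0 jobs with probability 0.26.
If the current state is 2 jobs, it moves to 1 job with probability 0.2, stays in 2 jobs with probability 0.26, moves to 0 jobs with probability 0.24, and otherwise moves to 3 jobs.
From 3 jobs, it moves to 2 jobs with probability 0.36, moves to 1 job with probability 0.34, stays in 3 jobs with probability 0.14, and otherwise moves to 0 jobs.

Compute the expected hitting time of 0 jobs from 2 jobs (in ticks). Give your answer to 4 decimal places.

4.4169

Let t(s) be the expected number of ticks to first reach 0 jobs from state s, with t(0 jobs) = 0. Conditioning on the first tick:
t(1 job) = 1 + 0.36·t(1 job) + 0.16·t(2 jobs) + 0.22·t(3 jobs)
t(2 jobs) = 1 + 0.2·t(1 job) + 0.26·t(2 jobs) + 0.3·t(3 jobs)
t(3 jobs) = 1 + 0.34·t(1 job) + 0.36·t(2 jobs) + 0.14·t(3 jobs)
Solving: t(1 job) = 4.2842, t(2 jobs) = 4.4169, t(3 jobs) = 4.7055.
Expected ticks from 2 jobs to 0 jobs: 4.4169.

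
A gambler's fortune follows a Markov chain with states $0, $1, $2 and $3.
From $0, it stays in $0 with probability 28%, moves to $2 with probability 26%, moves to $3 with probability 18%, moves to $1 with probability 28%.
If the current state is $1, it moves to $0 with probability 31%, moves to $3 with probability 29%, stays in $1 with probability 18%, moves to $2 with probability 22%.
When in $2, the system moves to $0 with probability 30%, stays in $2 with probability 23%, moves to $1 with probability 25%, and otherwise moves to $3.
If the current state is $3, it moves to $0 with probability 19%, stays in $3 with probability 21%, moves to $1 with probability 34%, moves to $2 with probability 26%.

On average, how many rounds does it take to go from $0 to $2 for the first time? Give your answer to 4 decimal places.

4.0105

Let t(s) be the expected number of rounds to first reach $2 from state s, with t($2) = 0. Conditioning on the first round:
t($0) = 1 + 0.28·t($0) + 0.28·t($1) + 0.18·t($3)
t($1) = 1 + 0.31·t($0) + 0.18·t($1) + 0.29·t($3)
t($3) = 1 + 0.19·t($0) + 0.34·t($1) + 0.21·t($3)
Solving: t($0) = 4.0105, t($1) = 4.1572, t($3) = 4.0195.
Expected rounds from $0 to $2: 4.0105.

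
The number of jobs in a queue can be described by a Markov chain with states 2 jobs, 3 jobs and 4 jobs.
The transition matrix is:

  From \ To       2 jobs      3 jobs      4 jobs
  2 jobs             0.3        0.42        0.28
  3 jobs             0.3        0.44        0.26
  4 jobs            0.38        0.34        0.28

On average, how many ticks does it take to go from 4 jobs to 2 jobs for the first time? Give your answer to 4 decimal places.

2.8590

Let t(s) be the expected number of ticks to first reach 2 jobs from state s, with t(2 jobs) = 0. Conditioning on the first tick:
t(3 jobs) = 1 + 0.44·t(3 jobs) + 0.26·t(4 jobs)
t(4 jobs) = 1 + 0.34·t(3 jobs) + 0.28·t(4 jobs)
Solving: t(3 jobs) = 3.1131, t(4 jobs) = 2.8590.
Expected ticks from 4 jobs to 2 jobs: 2.8590.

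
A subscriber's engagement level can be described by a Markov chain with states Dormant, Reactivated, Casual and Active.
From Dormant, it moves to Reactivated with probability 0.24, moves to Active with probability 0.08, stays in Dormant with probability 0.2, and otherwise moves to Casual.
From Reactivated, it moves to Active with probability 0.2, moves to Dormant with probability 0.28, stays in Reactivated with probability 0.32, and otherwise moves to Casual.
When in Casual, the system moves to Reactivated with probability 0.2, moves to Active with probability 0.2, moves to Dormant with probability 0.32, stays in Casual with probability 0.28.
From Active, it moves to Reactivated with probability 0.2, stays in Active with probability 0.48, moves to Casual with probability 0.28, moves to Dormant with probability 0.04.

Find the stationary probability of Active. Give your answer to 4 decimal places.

Let the stationary distribution be π with π = πP and π_1 + π_2 + π_3 + π_4 = 1.
π_1 = 0.2·π_1 + 0.28·π_2 + 0.32·π_3 + 0.04·π_4
π_2 = 0.24·π_1 + 0.32·π_2 + 0.2·π_3 + 0.2·π_4
π_3 = 0.48·π_1 + 0.2·π_2 + 0.28·π_3 + 0.28·π_4
Solving with the normalization constraint gives π = (0.2168, 0.2371, 0.3044, 0.2416).
So the stationary probability of Active is 0.2416.

0.2416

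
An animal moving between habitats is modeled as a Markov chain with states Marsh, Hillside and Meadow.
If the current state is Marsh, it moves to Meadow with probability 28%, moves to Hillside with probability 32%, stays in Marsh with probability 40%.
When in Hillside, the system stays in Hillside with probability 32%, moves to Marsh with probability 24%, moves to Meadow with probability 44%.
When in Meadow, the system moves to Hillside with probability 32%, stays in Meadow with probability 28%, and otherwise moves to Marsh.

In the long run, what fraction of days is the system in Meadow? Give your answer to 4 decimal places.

0.3312

Let the stationary distribution be π with π = πP and π_1 + π_2 + π_3 = 1.
π_1 = 0.4·π_1 + 0.24·π_2 + 0.4·π_3
π_2 = 0.32·π_1 + 0.32·π_2 + 0.32·π_3
Solving with the normalization constraint gives π = (0.3488, 0.3200, 0.3312).
So the stationary probability of Meadow is 0.3312.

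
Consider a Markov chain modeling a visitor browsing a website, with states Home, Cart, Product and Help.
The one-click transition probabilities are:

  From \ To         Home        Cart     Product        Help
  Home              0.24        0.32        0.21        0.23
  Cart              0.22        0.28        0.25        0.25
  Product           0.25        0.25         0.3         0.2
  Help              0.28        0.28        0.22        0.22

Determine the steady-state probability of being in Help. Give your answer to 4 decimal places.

0.2260

Let the stationary distribution be π with π = πP and π_1 + π_2 + π_3 + π_4 = 1.
π_1 = 0.24·π_1 + 0.22·π_2 + 0.25·π_3 + 0.28·π_4
π_2 = 0.32·π_1 + 0.28·π_2 + 0.25·π_3 + 0.28·π_4
π_3 = 0.21·π_1 + 0.25·π_2 + 0.3·π_3 + 0.22·π_4
Solving with the normalization constraint gives π = (0.2458, 0.2825, 0.2457, 0.2260).
So the stationary probability of Help is 0.2260.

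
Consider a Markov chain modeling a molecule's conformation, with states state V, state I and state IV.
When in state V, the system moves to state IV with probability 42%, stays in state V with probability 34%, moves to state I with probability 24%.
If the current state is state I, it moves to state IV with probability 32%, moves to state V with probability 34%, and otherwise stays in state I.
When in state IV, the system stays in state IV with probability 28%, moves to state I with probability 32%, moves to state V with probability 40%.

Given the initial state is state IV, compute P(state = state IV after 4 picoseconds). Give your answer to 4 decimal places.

Propagate the distribution vector 4 picoseconds from state IV.
After 0 picoseconds: (0.0000, 0.0000, 1.0000)
After 1 picosecond: (0.4000, 0.3200, 0.2800)
After 2 picoseconds: (0.3568, 0.2944, 0.3488)
After 3 picoseconds: (0.3609, 0.2973, 0.3417)
After 4 picoseconds: (0.3605, 0.2971, 0.3424)
P(in state IV after 4 picoseconds) = 0.3424

0.3424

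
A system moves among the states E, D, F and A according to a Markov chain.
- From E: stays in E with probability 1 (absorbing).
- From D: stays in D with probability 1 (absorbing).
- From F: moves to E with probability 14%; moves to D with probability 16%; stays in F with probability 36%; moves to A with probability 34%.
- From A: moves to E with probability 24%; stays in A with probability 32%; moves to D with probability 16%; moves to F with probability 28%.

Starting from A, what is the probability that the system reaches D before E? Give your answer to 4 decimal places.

0.4329

Let h(s) be the probability of absorption at D starting from transient state s. Then h(D) = 1 and h(E) = 0. By first-step analysis:
h(F) = 0.14·0 + 0.16·1 + 0.36·h(F) + 0.34·h(A)
h(A) = 0.24·0 + 0.16·1 + 0.28·h(F) + 0.32·h(A)
Solving: h(F) = 0.4800, h(A) = 0.4329.
Starting from A, the probability is 0.4329.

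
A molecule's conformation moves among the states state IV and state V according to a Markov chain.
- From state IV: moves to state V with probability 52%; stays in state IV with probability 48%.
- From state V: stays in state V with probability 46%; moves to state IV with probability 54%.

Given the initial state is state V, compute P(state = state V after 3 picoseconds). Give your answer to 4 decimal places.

Propagate the distribution vector 3 picoseconds from state V.
After 0 picoseconds: (0.0000, 1.0000)
After 1 picosecond: (0.5400, 0.4600)
After 2 picoseconds: (0.5076, 0.4924)
After 3 picoseconds: (0.5095, 0.4905)
P(in state V after 3 picoseconds) = 0.4905

0.4905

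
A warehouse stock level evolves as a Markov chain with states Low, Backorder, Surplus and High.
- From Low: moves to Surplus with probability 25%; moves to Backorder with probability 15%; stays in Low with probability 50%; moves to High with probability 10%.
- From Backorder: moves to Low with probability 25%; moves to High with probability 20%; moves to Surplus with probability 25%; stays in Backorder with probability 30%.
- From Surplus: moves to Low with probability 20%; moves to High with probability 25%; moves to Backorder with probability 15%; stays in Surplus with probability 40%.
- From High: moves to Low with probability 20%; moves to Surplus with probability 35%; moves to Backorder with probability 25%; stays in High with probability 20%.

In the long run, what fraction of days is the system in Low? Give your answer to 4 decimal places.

Let the stationary distribution be π with π = πP and π_1 + π_2 + π_3 + π_4 = 1.
π_1 = 0.5·π_1 + 0.25·π_2 + 0.2·π_3 + 0.2·π_4
π_2 = 0.15·π_1 + 0.3·π_2 + 0.15·π_3 + 0.25·π_4
π_3 = 0.25·π_1 + 0.25·π_2 + 0.4·π_3 + 0.35·π_4
Solving with the normalization constraint gives π = (0.2999, 0.1983, 0.3160, 0.1858).
So the stationary probability of Low is 0.2999.

0.2999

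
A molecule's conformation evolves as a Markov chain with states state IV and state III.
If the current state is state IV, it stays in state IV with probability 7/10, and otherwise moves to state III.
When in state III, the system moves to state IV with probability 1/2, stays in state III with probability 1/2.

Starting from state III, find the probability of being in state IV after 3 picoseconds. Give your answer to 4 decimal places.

Propagate the distribution vector 3 picoseconds from state III.
After 0 picoseconds: (0.0000, 1.0000)
After 1 picosecond: (0.5000, 0.5000)
After 2 picoseconds: (0.6000, 0.4000)
After 3 picoseconds: (0.6200, 0.3800)
P(in state IV after 3 picoseconds) = 0.6200

0.6200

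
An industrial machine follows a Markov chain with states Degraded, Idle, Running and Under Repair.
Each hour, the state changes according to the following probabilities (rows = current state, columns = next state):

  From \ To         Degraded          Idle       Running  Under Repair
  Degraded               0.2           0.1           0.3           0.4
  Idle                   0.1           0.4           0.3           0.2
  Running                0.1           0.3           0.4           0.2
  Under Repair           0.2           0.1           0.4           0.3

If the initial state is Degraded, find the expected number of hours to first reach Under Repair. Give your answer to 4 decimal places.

3.5000

Let t(s) be the expected number of hours to first reach Under Repair from state s, with t(Under Repair) = 0. Conditioning on the first hour:
t(Degraded) = 1 + 0.2·t(Degraded) + 0.1·t(Idle) + 0.3·t(Running)
t(Idle) = 1 + 0.1·t(Degraded) + 0.4·t(Idle) + 0.3·t(Running)
t(Running) = 1 + 0.1·t(Degraded) + 0.3·t(Idle) + 0.4·t(Running)
Solving: t(Degraded) = 3.5000, t(Idle) = 4.5000, t(Running) = 4.5000.
Expected hours from Degraded to Under Repair: 3.5000.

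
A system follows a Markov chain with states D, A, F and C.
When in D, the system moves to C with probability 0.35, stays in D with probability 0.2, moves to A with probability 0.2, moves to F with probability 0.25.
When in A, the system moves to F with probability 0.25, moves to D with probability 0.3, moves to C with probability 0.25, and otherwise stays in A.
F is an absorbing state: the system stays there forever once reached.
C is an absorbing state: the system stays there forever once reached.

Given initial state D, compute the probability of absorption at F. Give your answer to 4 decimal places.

Let h(s) be the probability of absorption at F starting from transient state s. Then h(F) = 1 and h(C) = 0. By first-step analysis:
h(D) = 0.2·h(D) + 0.2·h(A) + 0.25·1 + 0.35·0
h(A) = 0.3·h(D) + 0.2·h(A) + 0.25·1 + 0.25·0
Solving: h(D) = 0.4310, h(A) = 0.4741.
Starting from D, the probability is 0.4310.

0.4310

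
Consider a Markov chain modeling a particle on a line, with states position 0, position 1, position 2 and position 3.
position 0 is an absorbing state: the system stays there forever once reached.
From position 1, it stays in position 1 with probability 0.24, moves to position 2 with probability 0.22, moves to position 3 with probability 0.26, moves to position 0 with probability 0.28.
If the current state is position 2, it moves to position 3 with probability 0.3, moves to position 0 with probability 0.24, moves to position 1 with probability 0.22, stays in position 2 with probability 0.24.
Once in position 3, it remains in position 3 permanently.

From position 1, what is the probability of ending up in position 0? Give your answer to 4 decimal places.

0.5019

Let h(s) be the probability of absorption at position 0 starting from transient state s. Then h(position 0) = 1 and h(position 3) = 0. By first-step analysis:
h(position 1) = 0.28·1 + 0.24·h(position 1) + 0.22·h(position 2) + 0.26·0
h(position 2) = 0.24·1 + 0.22·h(position 1) + 0.24·h(position 2) + 0.3·0
Solving: h(position 1) = 0.5019, h(position 2) = 0.4611.
Starting from position 1, the probability is 0.5019.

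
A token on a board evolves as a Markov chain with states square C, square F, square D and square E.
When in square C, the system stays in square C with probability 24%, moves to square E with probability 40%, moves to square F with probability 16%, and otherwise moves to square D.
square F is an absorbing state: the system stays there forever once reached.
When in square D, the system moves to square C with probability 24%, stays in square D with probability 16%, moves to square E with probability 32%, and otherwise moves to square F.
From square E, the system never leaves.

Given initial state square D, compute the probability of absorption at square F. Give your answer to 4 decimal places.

Let h(s) be the probability of absorption at square F starting from transient state s. Then h(square F) = 1 and h(square E) = 0. By first-step analysis:
h(square C) = 0.24·h(square C) + 0.16·1 + 0.2·h(square D) + 0.4·0
h(square D) = 0.24·h(square C) + 0.28·1 + 0.16·h(square D) + 0.32·0
Solving: h(square C) = 0.3225, h(square D) = 0.4255.
Starting from square D, the probability is 0.4255.

0.4255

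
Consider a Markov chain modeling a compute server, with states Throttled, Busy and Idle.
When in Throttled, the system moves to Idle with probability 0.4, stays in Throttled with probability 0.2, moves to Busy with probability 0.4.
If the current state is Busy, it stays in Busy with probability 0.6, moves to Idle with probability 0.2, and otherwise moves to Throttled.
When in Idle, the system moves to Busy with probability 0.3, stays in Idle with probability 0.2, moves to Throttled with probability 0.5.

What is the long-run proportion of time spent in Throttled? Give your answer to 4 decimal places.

Let the stationary distribution be π with π = πP and π_1 + π_2 + π_3 = 1.
π_1 = 0.2·π_1 + 0.2·π_2 + 0.5·π_3
π_2 = 0.4·π_1 + 0.6·π_2 + 0.3·π_3
Solving with the normalization constraint gives π = (0.2766, 0.4681, 0.2553).
So the stationary probability of Throttled is 0.2766.

0.2766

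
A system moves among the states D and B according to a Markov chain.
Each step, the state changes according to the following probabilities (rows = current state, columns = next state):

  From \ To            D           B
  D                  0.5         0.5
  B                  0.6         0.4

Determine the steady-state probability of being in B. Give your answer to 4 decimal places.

0.4545

Let the stationary distribution be π with π = πP and π_1 + π_2 = 1.
π_1 = 0.5·π_1 + 0.6·π_2
Solving with the normalization constraint gives π = (0.5455, 0.4545).
So the stationary probability of B is 0.4545.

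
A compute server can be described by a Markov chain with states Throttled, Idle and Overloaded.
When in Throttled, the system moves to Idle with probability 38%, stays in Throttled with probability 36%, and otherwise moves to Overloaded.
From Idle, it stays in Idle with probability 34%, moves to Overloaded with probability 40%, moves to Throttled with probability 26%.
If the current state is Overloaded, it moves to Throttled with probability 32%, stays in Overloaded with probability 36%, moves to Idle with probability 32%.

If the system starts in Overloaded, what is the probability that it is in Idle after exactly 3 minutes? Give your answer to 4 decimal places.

Propagate the distribution vector 3 minutes from Overloaded.
After 0 minutes: (0.0000, 0.0000, 1.0000)
After 1 minute: (0.3200, 0.3200, 0.3600)
After 2 minutes: (0.3136, 0.3456, 0.3408)
After 3 minutes: (0.3118, 0.3457, 0.3425)
P(in Idle after 3 minutes) = 0.3457

0.3457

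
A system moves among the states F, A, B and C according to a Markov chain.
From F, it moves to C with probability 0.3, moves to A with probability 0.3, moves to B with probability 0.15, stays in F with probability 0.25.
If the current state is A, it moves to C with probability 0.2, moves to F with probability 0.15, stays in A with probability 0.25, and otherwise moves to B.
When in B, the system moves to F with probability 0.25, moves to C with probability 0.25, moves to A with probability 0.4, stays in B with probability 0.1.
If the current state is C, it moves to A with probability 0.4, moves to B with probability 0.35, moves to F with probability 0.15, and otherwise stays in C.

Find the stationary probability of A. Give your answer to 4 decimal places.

Let the stationary distribution be π with π = πP and π_1 + π_2 + π_3 + π_4 = 1.
π_1 = 0.25·π_1 + 0.15·π_2 + 0.25·π_3 + 0.15·π_4
π_2 = 0.3·π_1 + 0.25·π_2 + 0.4·π_3 + 0.4·π_4
π_3 = 0.15·π_1 + 0.4·π_2 + 0.1·π_3 + 0.35·π_4
Solving with the normalization constraint gives π = (0.1958, 0.3308, 0.2619, 0.2115).
So the stationary probability of A is 0.3308.

0.3308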